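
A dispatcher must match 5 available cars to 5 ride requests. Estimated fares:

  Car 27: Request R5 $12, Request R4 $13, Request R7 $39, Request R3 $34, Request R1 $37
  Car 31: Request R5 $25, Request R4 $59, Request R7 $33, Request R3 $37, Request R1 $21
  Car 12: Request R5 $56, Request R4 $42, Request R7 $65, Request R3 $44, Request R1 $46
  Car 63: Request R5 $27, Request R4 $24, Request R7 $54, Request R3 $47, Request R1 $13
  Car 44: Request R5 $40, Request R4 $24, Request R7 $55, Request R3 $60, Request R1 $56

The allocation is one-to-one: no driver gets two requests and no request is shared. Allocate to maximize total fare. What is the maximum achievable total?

Treat this as an assignment problem: match each driver to one request.
Optimal: Car 27→Request R1 ($37), Car 31→Request R4 ($59), Car 12→Request R5 ($56), Car 63→Request R7 ($54), Car 44→Request R3 ($60) — total 37+59+56+54+60 = $266.
Column-greedy (each request in turn goes to its best remaining driver) gives $254, worse by 12.

Max total: $266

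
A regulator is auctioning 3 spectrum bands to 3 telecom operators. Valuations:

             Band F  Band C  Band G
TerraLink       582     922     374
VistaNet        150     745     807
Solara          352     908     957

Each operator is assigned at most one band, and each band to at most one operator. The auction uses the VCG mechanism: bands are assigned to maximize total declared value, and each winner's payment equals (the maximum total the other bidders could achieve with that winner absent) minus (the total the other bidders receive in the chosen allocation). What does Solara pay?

Efficient allocation: TerraLink→Band F ($582M), VistaNet→Band G ($807M), Solara→Band C ($908M); total welfare W = $2297M.
Solara receives Band C at value $908M, so the others get W − 908 = $1389M.
Without Solara: best allocation of the remaining 2 bidders over all 3 bands is TerraLink→Band C ($922M), VistaNet→Band G ($807M), total $1729M.
VCG payment = (others' best without Solara) − (others' welfare with Solara) = 1729 − 1389 = $340M.

Solara pays $340M.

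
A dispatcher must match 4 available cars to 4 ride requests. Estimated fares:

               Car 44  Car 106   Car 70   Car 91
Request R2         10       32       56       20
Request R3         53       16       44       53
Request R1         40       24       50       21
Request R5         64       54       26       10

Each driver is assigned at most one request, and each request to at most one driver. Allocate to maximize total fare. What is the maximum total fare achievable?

Maximum total: $203

Optimal: Car 44→Request R1 ($40), Car 106→Request R5 ($54), Car 70→Request R2 ($56), Car 91→Request R3 ($53) — total 40+54+56+53 = $203.
Max-entry greedy (repeatedly take the single best remaining cell) gives $197, worse by 6.
Next-best assignment: Car 44→Request R5, Car 106→Request R2, Car 70→Request R1, Car 91→Request R3 = $199.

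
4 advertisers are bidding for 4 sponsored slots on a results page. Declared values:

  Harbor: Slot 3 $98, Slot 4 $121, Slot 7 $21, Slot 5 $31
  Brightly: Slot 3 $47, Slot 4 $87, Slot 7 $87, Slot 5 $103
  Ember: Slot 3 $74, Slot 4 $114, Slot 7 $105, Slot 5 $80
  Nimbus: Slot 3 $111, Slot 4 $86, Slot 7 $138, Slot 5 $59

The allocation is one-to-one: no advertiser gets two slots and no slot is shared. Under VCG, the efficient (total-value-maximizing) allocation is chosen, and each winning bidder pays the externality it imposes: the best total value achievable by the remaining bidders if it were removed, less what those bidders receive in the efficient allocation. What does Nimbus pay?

Efficient allocation: Harbor→Slot 3 ($98), Brightly→Slot 5 ($103), Ember→Slot 4 ($114), Nimbus→Slot 7 ($138); total welfare W = $453.
Nimbus receives Slot 7 at value $138, so the others get W − 138 = $315.
Without Nimbus: best allocation of the remaining 3 bidders over all 4 slots is Harbor→Slot 4 ($121), Brightly→Slot 5 ($103), Ember→Slot 7 ($105), total $329.
VCG payment = (others' best without Nimbus) − (others' welfare with Nimbus) = 329 − 315 = $14.

Nimbus pays $14.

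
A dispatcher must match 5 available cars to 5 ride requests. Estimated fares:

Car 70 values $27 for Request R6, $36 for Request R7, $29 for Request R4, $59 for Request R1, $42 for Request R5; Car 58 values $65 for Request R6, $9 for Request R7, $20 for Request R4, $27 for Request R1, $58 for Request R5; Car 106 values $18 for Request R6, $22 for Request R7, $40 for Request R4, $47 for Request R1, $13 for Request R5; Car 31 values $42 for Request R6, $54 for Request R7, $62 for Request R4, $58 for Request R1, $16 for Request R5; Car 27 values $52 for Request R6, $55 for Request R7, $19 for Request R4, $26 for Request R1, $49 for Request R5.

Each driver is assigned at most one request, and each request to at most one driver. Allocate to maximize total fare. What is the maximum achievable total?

Maximum total: $271

Optimal: Car 70→Request R5 ($42), Car 58→Request R6 ($65), Car 106→Request R1 ($47), Car 31→Request R4 ($62), Car 27→Request R7 ($55) — total 42+65+47+62+55 = $271.
Column-greedy (each request in turn goes to its best remaining driver) gives $254, worse by 17.
Next-best assignment: Car 70→Request R1, Car 58→Request R6, Car 106→Request R4, Car 31→Request R7, Car 27→Request R5 = $267.
Checked against all permutations: $271 is optimal.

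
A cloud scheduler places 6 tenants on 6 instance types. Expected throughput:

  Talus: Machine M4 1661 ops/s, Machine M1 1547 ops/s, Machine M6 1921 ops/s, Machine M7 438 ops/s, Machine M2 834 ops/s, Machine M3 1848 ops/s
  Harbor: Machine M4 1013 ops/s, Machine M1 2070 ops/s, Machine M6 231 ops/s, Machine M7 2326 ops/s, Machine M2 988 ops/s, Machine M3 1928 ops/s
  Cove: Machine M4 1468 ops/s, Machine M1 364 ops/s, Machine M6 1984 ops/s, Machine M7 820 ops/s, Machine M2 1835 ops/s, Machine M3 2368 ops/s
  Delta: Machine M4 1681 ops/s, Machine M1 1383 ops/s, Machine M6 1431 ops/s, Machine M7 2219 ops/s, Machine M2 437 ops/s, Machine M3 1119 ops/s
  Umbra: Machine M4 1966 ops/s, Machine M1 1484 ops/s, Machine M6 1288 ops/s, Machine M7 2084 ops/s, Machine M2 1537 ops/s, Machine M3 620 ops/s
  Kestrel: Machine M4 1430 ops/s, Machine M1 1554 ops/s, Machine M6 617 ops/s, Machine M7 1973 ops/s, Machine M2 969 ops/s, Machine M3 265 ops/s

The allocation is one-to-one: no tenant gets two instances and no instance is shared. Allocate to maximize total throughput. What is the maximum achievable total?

Max total: 11550 ops/s

Treat this as an assignment problem: match each tenant to one instance.
Optimal: Talus→Machine M6 (1921 ops/s), Harbor→Machine M1 (2070 ops/s), Cove→Machine M3 (2368 ops/s), Delta→Machine M4 (1681 ops/s), Umbra→Machine M2 (1537 ops/s), Kestrel→Machine M7 (1973 ops/s) — total 1921+2070+2368+1681+1537+1973 = 11550 ops/s.
Column-greedy (each instance in turn goes to its best remaining tenant) gives 11056 ops/s, worse by 494.
Next-best assignment: Talus→Machine M6, Harbor→Machine M1, Cove→Machine M3, Delta→Machine M7, Umbra→Machine M2, Kestrel→Machine M4 = 11545 ops/s.
Checked against all permutations: 11550 ops/s is optimal.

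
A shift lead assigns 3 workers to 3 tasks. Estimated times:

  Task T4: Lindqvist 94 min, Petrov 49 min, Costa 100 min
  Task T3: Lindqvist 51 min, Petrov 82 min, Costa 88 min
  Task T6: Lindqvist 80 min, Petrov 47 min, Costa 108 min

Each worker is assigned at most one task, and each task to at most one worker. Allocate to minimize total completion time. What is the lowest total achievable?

Minimum total: 198 min

This is a one-to-one assignment (minimum-cost bipartite matching).
Optimal: Lindqvist→Task T3 (51 min), Petrov→Task T6 (47 min), Costa→Task T4 (100 min) — total 51+47+100 = 198 min.
Column-greedy (each task in turn goes to its cheapest remaining worker) gives 208 min, worse by 10.
Checked against all permutations: 198 min is optimal.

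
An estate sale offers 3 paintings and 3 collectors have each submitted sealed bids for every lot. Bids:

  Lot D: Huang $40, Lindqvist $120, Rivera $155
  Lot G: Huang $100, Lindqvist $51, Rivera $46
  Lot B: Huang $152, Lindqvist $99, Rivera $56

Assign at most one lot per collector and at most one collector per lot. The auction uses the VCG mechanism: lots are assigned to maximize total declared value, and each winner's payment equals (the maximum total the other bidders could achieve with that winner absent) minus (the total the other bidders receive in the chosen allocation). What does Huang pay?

Huang pays $48.

Efficient allocation: Huang→Lot B ($152), Lindqvist→Lot G ($51), Rivera→Lot D ($155); total welfare W = $358.
Huang receives Lot B at value $152, so the others get W − 152 = $206.
Without Huang: best allocation of the remaining 2 bidders over all 3 lots is Lindqvist→Lot B ($99), Rivera→Lot D ($155), total $254.
VCG payment = (others' best without Huang) − (others' welfare with Huang) = 254 − 206 = $48.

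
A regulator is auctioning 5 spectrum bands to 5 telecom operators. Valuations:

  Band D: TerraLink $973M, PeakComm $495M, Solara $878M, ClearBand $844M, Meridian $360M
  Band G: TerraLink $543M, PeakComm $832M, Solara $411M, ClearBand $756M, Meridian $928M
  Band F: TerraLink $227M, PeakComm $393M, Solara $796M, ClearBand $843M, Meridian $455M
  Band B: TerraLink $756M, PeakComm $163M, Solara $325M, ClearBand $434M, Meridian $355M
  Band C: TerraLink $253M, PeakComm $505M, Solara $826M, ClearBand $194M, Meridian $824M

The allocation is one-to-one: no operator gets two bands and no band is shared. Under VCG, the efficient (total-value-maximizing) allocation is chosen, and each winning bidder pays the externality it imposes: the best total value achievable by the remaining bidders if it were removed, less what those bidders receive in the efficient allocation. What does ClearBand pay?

Efficient allocation: TerraLink→Band B ($756M), PeakComm→Band G ($832M), Solara→Band D ($878M), ClearBand→Band F ($843M), Meridian→Band C ($824M); total welfare W = $4133M.
ClearBand receives Band F at value $843M, so the others get W − 843 = $3290M.
Without ClearBand: best allocation of the remaining 4 bidders over all 5 bands is TerraLink→Band D ($973M), PeakComm→Band G ($832M), Solara→Band F ($796M), Meridian→Band C ($824M), total $3425M.
VCG payment = (others' best without ClearBand) − (others' welfare with ClearBand) = 3425 − 3290 = $135M.

ClearBand pays $135M.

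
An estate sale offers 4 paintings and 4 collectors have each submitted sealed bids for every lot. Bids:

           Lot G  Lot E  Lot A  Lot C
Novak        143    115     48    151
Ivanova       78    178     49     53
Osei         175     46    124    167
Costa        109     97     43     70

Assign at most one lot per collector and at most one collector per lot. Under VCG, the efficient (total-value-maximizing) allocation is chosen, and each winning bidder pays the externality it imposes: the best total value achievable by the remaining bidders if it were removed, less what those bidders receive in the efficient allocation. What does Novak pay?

Efficient allocation: Novak→Lot C ($151), Ivanova→Lot E ($178), Osei→Lot A ($124), Costa→Lot G ($109); total welfare W = $562.
Novak receives Lot C at value $151, so the others get W − 151 = $411.
Without Novak: best allocation of the remaining 3 bidders over all 4 lots is Ivanova→Lot E ($178), Osei→Lot C ($167), Costa→Lot G ($109), total $454.
VCG payment = (others' best without Novak) − (others' welfare with Novak) = 454 − 411 = $43.

Novak pays $43.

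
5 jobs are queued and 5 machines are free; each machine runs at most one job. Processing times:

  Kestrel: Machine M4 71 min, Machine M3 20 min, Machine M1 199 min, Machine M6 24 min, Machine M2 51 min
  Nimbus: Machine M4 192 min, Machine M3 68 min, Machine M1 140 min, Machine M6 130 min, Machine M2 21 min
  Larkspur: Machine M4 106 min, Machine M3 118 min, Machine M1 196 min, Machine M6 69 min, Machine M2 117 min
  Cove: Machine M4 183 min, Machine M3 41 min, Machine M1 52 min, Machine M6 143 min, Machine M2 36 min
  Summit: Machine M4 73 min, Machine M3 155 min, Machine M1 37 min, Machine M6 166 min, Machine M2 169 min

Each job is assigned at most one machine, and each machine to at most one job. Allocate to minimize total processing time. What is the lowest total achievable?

Min total: 229 min

Optimal: Kestrel→Machine M6 (24 min), Nimbus→Machine M2 (21 min), Larkspur→Machine M4 (106 min), Cove→Machine M3 (41 min), Summit→Machine M1 (37 min) — total 24+21+106+41+37 = 229 min.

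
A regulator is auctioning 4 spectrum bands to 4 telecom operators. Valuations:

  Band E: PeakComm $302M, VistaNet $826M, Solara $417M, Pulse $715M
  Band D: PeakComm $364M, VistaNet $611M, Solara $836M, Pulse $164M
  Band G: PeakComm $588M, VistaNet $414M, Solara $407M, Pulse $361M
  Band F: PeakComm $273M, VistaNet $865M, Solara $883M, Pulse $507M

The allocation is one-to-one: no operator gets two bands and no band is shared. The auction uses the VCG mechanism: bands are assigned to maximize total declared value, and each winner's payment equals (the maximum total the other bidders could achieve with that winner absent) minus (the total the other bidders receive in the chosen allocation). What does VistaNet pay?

Efficient allocation: PeakComm→Band G ($588M), VistaNet→Band F ($865M), Solara→Band D ($836M), Pulse→Band E ($715M); total welfare W = $3004M.
VistaNet receives Band F at value $865M, so the others get W − 865 = $2139M.
Without VistaNet: best allocation of the remaining 3 bidders over all 4 bands is PeakComm→Band G ($588M), Solara→Band F ($883M), Pulse→Band E ($715M), total $2186M.
VCG payment = (others' best without VistaNet) − (others' welfare with VistaNet) = 2186 − 2139 = $47M.

VistaNet pays $47M.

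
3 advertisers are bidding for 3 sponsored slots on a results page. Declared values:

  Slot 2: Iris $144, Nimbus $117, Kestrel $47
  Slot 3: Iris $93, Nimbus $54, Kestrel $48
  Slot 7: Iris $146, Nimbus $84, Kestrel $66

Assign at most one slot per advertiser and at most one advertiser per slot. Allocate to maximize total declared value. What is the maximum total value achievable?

This is a one-to-one assignment (maximum-weight bipartite matching).
Optimal: Iris→Slot 7 ($146), Nimbus→Slot 2 ($117), Kestrel→Slot 3 ($48) — total 146+117+48 = $311.
Column-greedy (each slot in turn goes to its best remaining advertiser) gives $264, worse by 47.
Next-best assignment: Iris→Slot 2, Nimbus→Slot 7, Kestrel→Slot 3 = $276.

Maximum total: $311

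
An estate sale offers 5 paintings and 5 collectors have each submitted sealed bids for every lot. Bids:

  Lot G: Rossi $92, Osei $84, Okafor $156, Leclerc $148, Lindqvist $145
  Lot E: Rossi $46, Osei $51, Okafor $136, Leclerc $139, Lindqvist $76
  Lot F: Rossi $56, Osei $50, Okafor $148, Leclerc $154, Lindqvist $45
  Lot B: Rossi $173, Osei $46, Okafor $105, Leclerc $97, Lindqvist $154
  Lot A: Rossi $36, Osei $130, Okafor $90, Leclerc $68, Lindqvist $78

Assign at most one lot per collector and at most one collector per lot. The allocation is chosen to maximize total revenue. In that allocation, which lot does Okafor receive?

Okafor receives Lot E.

This is the linear assignment problem.
Optimal: Rossi→Lot B ($173), Osei→Lot A ($130), Okafor→Lot E ($136), Leclerc→Lot F ($154), Lindqvist→Lot G ($145) — total 173+130+136+154+145 = $738.
Row-greedy (each collector in turn takes its best remaining lot) gives $689, worse by 49.
Swapping Rossi↔Osei (Rossi→Lot A $36, Osei→Lot B $46) loses 221.
Checked against all permutations: $738 is optimal.
Okafor's own top lot is Lot G ($156), but forcing Okafor→Lot G and reassigning the rest optimally gives only $689 — worse by 49.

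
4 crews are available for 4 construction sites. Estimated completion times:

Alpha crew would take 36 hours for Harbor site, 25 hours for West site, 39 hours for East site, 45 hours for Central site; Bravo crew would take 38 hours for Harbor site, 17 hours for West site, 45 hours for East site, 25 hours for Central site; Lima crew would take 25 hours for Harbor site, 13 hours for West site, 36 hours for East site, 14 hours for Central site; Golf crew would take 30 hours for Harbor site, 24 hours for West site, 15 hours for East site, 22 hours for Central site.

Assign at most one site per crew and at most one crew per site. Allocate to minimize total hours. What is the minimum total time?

Min total: 82 hours

This is the linear assignment problem.
Optimal: Alpha crew→Harbor site (36 hours), Bravo crew→West site (17 hours), Lima crew→Central site (14 hours), Golf crew→East site (15 hours) — total 36+17+14+15 = 82 hours.
Next-best assignment: Alpha crew→Harbor site, Bravo crew→Central site, Lima crew→West site, Golf crew→East site = 89 hours.
Swapping Bravo crew↔Lima crew (Bravo crew→Central site 25 hours, Lima crew→West site 13 hours) adds 7.
Every other assignment is strictly worse.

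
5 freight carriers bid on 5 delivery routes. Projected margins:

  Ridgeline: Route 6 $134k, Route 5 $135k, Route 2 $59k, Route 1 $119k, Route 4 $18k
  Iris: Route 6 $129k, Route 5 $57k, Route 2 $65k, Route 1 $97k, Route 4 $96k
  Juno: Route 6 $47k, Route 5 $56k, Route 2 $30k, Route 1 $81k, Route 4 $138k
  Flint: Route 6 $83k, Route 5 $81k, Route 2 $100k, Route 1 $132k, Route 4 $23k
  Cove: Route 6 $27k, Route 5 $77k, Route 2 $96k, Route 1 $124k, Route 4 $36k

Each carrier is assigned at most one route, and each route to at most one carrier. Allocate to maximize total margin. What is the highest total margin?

Treat this as an assignment problem: match each carrier to one route.
Optimal: Ridgeline→Route 5 ($135k), Iris→Route 6 ($129k), Juno→Route 4 ($138k), Flint→Route 1 ($132k), Cove→Route 2 ($96k) — total 135+129+138+132+96 = $630k.
Column-greedy (each route in turn goes to its best remaining carrier) gives $546k, worse by 84.

Maximum total: $630k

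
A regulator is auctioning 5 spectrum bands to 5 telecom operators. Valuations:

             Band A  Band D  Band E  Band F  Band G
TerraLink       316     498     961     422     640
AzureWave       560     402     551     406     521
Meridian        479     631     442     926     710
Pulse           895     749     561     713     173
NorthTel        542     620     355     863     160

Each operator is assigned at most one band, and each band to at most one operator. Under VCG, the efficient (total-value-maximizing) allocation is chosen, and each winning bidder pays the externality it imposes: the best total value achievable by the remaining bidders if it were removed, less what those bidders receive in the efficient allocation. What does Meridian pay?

Efficient allocation: TerraLink→Band E ($961M), AzureWave→Band G ($521M), Meridian→Band F ($926M), Pulse→Band A ($895M), NorthTel→Band D ($620M); total welfare W = $3923M.
Meridian receives Band F at value $926M, so the others get W − 926 = $2997M.
Without Meridian: best allocation of the remaining 4 bidders over all 5 bands is TerraLink→Band E ($961M), AzureWave→Band G ($521M), Pulse→Band A ($895M), NorthTel→Band F ($863M), total $3240M.
VCG payment = (others' best without Meridian) − (others' welfare with Meridian) = 3240 − 2997 = $243M.

Meridian pays $243M.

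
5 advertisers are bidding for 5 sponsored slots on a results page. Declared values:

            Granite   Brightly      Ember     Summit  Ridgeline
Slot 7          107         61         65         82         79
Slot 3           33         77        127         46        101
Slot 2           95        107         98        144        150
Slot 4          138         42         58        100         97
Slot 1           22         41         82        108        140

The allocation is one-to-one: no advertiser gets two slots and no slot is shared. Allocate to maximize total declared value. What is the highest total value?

Max total: $610

This is the linear assignment problem.
Optimal: Granite→Slot 4 ($138), Brightly→Slot 7 ($61), Ember→Slot 3 ($127), Summit→Slot 2 ($144), Ridgeline→Slot 1 ($140) — total 138+61+127+144+140 = $610.
Max-entry greedy (repeatedly take the single best remaining cell) gives $584, worse by 26.
Every other assignment is strictly worse.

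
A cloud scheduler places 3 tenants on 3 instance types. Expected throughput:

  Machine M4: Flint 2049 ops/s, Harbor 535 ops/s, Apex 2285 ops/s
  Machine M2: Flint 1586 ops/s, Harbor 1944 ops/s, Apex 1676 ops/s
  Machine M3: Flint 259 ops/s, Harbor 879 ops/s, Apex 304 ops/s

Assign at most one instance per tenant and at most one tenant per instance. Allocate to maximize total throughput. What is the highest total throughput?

Maximum total: 4750 ops/s

Optimal: Flint→Machine M2 (1586 ops/s), Harbor→Machine M3 (879 ops/s), Apex→Machine M4 (2285 ops/s) — total 1586+879+2285 = 4750 ops/s.
Max-entry greedy (repeatedly take the single best remaining cell) gives 4488 ops/s, worse by 262.
Next-best assignment: Flint→Machine M4, Harbor→Machine M3, Apex→Machine M2 = 4604 ops/s.
Swapping Flint↔Harbor (Flint→Machine M3 259 ops/s, Harbor→Machine M2 1944 ops/s) loses 262.
Every other assignment is strictly worse.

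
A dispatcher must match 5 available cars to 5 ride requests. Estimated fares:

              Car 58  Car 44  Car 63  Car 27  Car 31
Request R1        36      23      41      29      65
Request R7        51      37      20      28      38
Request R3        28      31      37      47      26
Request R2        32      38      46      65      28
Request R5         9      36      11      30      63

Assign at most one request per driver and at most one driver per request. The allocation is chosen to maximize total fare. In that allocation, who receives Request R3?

Treat this as an assignment problem: match each driver to one request.
Optimal: Car 58→Request R7 ($51), Car 44→Request R5 ($36), Car 63→Request R3 ($37), Car 27→Request R2 ($65), Car 31→Request R1 ($65) — total 51+36+37+65+65 = $254.
Column-greedy (each request in turn goes to its best remaining driver) gives $245, worse by 9.
Every other assignment is strictly worse.
Car 63's own top request is Request R2 ($46), but forcing Car 63→Request R2 and reassigning the rest optimally gives only $245 — worse by 9.

Car 63 receives Request R3.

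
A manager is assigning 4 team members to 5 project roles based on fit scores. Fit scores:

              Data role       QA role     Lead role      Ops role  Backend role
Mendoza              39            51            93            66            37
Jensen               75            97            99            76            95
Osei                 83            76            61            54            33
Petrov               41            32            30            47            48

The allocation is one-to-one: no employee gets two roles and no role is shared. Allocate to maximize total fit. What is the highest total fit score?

Max total: 321 pts

Optimal: Mendoza→Lead role (93 pts), Jensen→QA role (97 pts), Osei→Data role (83 pts), Petrov→Backend role (48 pts) — total 93+97+83+48 = 321 pts.
Column-greedy (each role in turn goes to its best remaining employee) gives 320 pts, worse by 1.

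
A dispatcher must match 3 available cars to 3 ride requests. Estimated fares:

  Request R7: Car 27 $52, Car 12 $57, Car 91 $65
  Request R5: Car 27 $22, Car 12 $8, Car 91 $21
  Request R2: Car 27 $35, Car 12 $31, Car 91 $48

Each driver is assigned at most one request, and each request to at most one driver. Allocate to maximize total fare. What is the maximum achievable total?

Optimal: Car 27→Request R5 ($22), Car 12→Request R7 ($57), Car 91→Request R2 ($48) — total 22+57+48 = $127.
Max-entry greedy (repeatedly take the single best remaining cell) gives $108, worse by 19.
No other one-to-one assignment exceeds $127.

Maximum total: $127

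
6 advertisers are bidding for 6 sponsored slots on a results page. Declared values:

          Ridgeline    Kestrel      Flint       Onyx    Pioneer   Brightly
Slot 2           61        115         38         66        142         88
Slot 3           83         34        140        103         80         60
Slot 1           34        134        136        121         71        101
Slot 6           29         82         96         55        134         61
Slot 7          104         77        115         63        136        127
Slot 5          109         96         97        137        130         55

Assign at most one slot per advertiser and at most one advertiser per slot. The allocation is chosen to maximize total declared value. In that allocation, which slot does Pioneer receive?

This is a one-to-one assignment (maximum-weight bipartite matching).
Optimal: Ridgeline→Slot 5 ($109), Kestrel→Slot 2 ($115), Flint→Slot 3 ($140), Onyx→Slot 1 ($121), Pioneer→Slot 6 ($134), Brightly→Slot 7 ($127) — total 109+115+140+121+134+127 = $746.
Row-greedy (each advertiser in turn takes its best remaining slot) gives $646, worse by 100.
Checked against all permutations: $746 is optimal.
Pioneer's own top slot is Slot 2 ($142), but forcing Pioneer→Slot 2 and reassigning the rest optimally gives only $721 — worse by 25.

Pioneer receives Slot 6.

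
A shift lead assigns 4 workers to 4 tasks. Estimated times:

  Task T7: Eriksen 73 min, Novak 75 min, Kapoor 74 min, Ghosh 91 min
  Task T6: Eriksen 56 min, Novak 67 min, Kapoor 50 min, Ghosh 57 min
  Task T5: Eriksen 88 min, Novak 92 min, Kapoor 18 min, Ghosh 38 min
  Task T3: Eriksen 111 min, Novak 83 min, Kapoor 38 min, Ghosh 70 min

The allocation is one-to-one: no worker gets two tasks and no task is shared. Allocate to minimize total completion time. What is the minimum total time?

Minimum total: 207 min

Optimal: Eriksen→Task T6 (56 min), Novak→Task T7 (75 min), Kapoor→Task T3 (38 min), Ghosh→Task T5 (38 min) — total 56+75+38+38 = 207 min.
Min-entry greedy (repeatedly take the single cheapest remaining cell) gives 219 min, worse by 12.
No other one-to-one assignment undercuts 207 min.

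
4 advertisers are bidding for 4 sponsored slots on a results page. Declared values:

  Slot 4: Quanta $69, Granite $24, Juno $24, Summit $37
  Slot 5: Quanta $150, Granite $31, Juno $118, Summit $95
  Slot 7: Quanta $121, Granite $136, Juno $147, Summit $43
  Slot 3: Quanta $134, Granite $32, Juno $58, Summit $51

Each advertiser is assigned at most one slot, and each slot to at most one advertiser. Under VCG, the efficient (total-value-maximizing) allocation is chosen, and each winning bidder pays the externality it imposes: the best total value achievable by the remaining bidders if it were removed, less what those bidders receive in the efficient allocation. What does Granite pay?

Efficient allocation: Quanta→Slot 3 ($134), Granite→Slot 7 ($136), Juno→Slot 5 ($118), Summit→Slot 4 ($37); total welfare W = $425.
Granite receives Slot 7 at value $136, so the others get W − 136 = $289.
Without Granite: best allocation of the remaining 3 bidders over all 4 slots is Quanta→Slot 3 ($134), Juno→Slot 7 ($147), Summit→Slot 5 ($95), total $376.
VCG payment = (others' best without Granite) − (others' welfare with Granite) = 376 − 289 = $87.

Granite pays $87.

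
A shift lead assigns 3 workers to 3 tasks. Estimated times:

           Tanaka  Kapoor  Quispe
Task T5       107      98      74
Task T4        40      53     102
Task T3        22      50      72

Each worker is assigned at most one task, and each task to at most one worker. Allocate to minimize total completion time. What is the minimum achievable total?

Min total: 149 min

This is a one-to-one assignment (minimum-cost bipartite matching).
Optimal: Tanaka→Task T3 (22 min), Kapoor→Task T4 (53 min), Quispe→Task T5 (74 min) — total 22+53+74 = 149 min.
Column-greedy (each task in turn goes to its cheapest remaining worker) gives 164 min, worse by 15.
Swapping Kapoor↔Quispe (Kapoor→Task T5 98 min, Quispe→Task T4 102 min) adds 73.
No other one-to-one assignment undercuts 149 min.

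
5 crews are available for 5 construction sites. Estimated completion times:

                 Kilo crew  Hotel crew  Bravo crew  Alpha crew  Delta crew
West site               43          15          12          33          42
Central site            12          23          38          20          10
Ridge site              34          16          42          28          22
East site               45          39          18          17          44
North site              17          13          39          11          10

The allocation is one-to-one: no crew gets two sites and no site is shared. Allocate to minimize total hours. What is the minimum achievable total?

This is the linear assignment problem.
Optimal: Kilo crew→Central site (12 hours), Hotel crew→Ridge site (16 hours), Bravo crew→West site (12 hours), Alpha crew→East site (17 hours), Delta crew→North site (10 hours) — total 12+16+12+17+10 = 67 hours.
Min-entry greedy (repeatedly take the single cheapest remaining cell) gives 94 hours, worse by 27.

Minimum total: 67 hours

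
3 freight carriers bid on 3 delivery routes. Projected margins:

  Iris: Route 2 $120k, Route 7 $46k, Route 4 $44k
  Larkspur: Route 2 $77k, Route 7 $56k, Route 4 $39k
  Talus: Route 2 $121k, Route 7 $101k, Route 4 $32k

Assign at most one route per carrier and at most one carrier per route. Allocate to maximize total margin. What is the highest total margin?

Treat this as an assignment problem: match each carrier to one route.
Optimal: Iris→Route 2 ($120k), Larkspur→Route 4 ($39k), Talus→Route 7 ($101k) — total 120+39+101 = $260k.
Swapping Larkspur↔Talus (Larkspur→Route 7 $56k, Talus→Route 4 $32k) loses 52.
Checked against all permutations: $260k is optimal.

Max total: $260k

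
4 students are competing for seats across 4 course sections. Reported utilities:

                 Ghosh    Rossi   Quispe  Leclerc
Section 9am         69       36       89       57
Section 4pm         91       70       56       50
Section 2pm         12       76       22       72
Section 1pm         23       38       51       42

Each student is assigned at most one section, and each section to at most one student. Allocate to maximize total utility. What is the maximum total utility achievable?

Maximum total: 298 points

Optimal: Ghosh→Section 4pm (91 points), Rossi→Section 2pm (76 points), Quispe→Section 9am (89 points), Leclerc→Section 1pm (42 points) — total 91+76+89+42 = 298 points.
Next-best assignment: Ghosh→Section 4pm, Rossi→Section 1pm, Quispe→Section 9am, Leclerc→Section 2pm = 290 points.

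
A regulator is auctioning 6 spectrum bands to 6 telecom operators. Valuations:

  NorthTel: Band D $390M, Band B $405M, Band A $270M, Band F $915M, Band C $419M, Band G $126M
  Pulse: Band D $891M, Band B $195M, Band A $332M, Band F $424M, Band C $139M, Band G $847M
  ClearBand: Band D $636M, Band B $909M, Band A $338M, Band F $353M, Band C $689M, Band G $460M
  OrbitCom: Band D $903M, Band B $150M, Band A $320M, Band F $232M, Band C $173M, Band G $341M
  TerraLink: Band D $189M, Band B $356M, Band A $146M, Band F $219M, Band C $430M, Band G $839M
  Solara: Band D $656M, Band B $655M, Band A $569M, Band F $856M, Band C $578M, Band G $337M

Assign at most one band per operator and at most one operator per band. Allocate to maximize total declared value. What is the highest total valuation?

This is the linear assignment problem.
Optimal: NorthTel→Band F ($915M), Pulse→Band G ($847M), ClearBand→Band B ($909M), OrbitCom→Band D ($903M), TerraLink→Band C ($430M), Solara→Band A ($569M) — total 915+847+909+903+430+569 = $4573M.
Row-greedy (each operator in turn takes its best remaining band) gives $4055M, worse by 518.
No other one-to-one assignment exceeds $4573M.

Maximum total: $4573M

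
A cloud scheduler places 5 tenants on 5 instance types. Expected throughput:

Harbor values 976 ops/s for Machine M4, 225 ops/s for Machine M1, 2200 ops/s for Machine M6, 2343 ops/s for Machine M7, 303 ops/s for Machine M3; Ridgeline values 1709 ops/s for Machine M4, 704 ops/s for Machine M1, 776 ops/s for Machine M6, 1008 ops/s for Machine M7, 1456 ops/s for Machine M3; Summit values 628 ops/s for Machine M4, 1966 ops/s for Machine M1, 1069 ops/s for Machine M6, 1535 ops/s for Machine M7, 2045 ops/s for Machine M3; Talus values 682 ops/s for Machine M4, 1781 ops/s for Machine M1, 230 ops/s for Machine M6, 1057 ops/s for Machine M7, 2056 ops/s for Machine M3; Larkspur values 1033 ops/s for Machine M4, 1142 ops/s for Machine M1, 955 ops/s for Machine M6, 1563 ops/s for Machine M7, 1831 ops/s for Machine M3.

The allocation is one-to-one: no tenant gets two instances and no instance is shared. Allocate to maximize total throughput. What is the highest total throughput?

Max total: 9494 ops/s

This is a one-to-one assignment (maximum-weight bipartite matching).
Optimal: Harbor→Machine M6 (2200 ops/s), Ridgeline→Machine M4 (1709 ops/s), Summit→Machine M1 (1966 ops/s), Talus→Machine M3 (2056 ops/s), Larkspur→Machine M7 (1563 ops/s) — total 2200+1709+1966+2056+1563 = 9494 ops/s.
Row-greedy (each tenant in turn takes its best remaining instance) gives 8833 ops/s, worse by 661.
Next-best assignment: Harbor→Machine M6, Ridgeline→Machine M4, Summit→Machine M3, Talus→Machine M1, Larkspur→Machine M7 = 9298 ops/s.
Every other assignment is strictly worse.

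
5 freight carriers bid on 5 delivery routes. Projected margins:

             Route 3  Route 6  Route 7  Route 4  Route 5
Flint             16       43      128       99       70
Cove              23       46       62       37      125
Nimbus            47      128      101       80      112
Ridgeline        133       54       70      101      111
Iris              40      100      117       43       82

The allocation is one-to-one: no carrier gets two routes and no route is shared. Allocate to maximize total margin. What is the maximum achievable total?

Max total: $602k

Treat this as an assignment problem: match each carrier to one route.
Optimal: Flint→Route 4 ($99k), Cove→Route 5 ($125k), Nimbus→Route 6 ($128k), Ridgeline→Route 3 ($133k), Iris→Route 7 ($117k) — total 99+125+128+133+117 = $602k.
Row-greedy (each carrier in turn takes its best remaining route) gives $557k, worse by 45.
Next-best assignment: Flint→Route 7, Cove→Route 5, Nimbus→Route 4, Ridgeline→Route 3, Iris→Route 6 = $566k.
Swapping Ridgeline↔Flint (Ridgeline→Route 4 $101k, Flint→Route 3 $16k) loses 115.
Every other assignment is strictly worse.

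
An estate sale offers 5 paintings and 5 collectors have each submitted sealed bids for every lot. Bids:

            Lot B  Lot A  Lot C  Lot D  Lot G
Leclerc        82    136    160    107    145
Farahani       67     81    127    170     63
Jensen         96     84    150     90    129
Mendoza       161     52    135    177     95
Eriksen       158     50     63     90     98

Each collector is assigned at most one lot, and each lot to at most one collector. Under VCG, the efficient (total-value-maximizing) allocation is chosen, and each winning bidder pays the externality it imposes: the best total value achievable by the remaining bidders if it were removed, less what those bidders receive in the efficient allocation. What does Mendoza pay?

Efficient allocation: Leclerc→Lot A ($136), Farahani→Lot D ($170), Jensen→Lot G ($129), Mendoza→Lot C ($135), Eriksen→Lot B ($158); total welfare W = $728.
Mendoza receives Lot C at value $135, so the others get W − 135 = $593.
Without Mendoza: best allocation of the remaining 4 bidders over all 5 lots is Leclerc→Lot G ($145), Farahani→Lot D ($170), Jensen→Lot C ($150), Eriksen→Lot B ($158), total $623.
VCG payment = (others' best without Mendoza) − (others' welfare with Mendoza) = 623 − 593 = $30.

Mendoza pays $30.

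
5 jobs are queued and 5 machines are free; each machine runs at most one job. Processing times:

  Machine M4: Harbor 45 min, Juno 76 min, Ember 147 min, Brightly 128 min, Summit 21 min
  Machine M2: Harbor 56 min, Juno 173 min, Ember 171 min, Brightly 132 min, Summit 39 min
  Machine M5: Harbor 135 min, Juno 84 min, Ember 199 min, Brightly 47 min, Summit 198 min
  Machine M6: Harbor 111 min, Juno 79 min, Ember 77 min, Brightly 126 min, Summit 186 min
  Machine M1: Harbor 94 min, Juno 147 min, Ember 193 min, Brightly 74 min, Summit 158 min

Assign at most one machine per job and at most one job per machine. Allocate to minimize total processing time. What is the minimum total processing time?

Optimal: Harbor→Machine M2 (56 min), Juno→Machine M5 (84 min), Ember→Machine M6 (77 min), Brightly→Machine M1 (74 min), Summit→Machine M4 (21 min) — total 56+84+77+74+21 = 312 min.
Min-entry greedy (repeatedly take the single cheapest remaining cell) gives 348 min, worse by 36.
Next-best assignment: Harbor→Machine M4, Juno→Machine M5, Ember→Machine M6, Brightly→Machine M1, Summit→Machine M2 = 319 min.

Min total: 312 min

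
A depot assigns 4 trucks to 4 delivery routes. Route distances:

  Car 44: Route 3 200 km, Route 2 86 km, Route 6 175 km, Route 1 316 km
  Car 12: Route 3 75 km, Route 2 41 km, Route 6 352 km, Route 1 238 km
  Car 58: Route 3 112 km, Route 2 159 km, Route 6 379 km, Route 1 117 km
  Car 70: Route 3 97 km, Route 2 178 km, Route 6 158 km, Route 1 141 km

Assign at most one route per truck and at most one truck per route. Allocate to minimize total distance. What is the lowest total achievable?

Optimal: Car 44→Route 6 (175 km), Car 12→Route 2 (41 km), Car 58→Route 1 (117 km), Car 70→Route 3 (97 km) — total 175+41+117+97 = 430 km.
Row-greedy (each truck in turn takes its cheapest remaining route) gives 436 km, worse by 6.

Minimum total: 430 km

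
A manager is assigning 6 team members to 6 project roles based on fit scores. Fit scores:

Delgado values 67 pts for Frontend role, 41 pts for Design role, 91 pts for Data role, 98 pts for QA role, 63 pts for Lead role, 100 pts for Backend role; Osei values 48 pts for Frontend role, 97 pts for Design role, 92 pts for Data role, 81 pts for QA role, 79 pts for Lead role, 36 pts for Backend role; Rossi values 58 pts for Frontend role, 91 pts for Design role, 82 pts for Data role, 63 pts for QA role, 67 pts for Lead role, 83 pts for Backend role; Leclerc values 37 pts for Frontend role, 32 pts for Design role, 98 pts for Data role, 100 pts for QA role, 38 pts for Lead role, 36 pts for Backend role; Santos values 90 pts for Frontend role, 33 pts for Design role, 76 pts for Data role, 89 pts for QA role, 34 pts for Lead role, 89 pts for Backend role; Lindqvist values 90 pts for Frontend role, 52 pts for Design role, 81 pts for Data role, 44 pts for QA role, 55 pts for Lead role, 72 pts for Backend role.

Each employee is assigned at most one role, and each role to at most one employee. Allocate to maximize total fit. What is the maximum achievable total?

Optimal: Delgado→Backend role (100 pts), Osei→Lead role (79 pts), Rossi→Design role (91 pts), Leclerc→Data role (98 pts), Santos→QA role (89 pts), Lindqvist→Frontend role (90 pts) — total 100+79+91+98+89+90 = 547 pts.
Max-entry greedy (repeatedly take the single best remaining cell) gives 524 pts, worse by 23.

Maximum total: 547 pts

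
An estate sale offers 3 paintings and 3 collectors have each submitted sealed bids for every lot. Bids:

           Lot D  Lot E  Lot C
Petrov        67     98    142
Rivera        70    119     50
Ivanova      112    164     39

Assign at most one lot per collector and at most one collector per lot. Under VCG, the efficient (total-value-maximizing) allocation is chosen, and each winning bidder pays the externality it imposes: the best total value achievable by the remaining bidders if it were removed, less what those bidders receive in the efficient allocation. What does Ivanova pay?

Efficient allocation: Petrov→Lot C ($142), Rivera→Lot D ($70), Ivanova→Lot E ($164); total welfare W = $376.
Ivanova receives Lot E at value $164, so the others get W − 164 = $212.
Without Ivanova: best allocation of the remaining 2 bidders over all 3 lots is Petrov→Lot C ($142), Rivera→Lot E ($119), total $261.
VCG payment = (others' best without Ivanova) − (others' welfare with Ivanova) = 261 − 212 = $49.

Ivanova pays $49.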